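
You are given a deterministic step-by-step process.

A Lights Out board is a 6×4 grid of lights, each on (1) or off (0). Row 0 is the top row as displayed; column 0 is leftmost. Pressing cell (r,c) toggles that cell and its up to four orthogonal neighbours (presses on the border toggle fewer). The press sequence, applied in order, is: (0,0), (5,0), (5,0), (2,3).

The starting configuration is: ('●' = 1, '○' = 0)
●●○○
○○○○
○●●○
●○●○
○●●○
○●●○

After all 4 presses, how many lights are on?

k=0  ●●○○
○○○○
○●●○
●○●○
○●●○
○●●○
k=1  ○○○○
●○○○
○●●○
●○●○
○●●○
○●●○
k=2  ○○○○
●○○○
○●●○
●○●○
●●●○
●○●○
k=3  ○○○○
●○○○
○●●○
●○●○
○●●○
○●●○
k=4  ○○○○
●○○●
○●○●
●○●●
○●●○
○●●○

11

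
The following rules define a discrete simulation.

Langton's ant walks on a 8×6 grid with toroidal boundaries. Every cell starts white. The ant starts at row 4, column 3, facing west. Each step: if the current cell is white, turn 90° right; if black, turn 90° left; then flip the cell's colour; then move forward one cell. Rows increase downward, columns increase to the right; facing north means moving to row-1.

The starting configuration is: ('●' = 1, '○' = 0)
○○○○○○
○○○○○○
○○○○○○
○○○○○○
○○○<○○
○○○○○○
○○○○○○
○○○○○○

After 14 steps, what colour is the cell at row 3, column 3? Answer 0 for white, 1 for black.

gen 0: ○○○○○○
○○○○○○
○○○○○○
○○○○○○
○○○<○○
○○○○○○
○○○○○○
○○○○○○
gen 1: ○○○○○○
○○○○○○
○○○○○○
○○○^○○
○○○●○○
○○○○○○
○○○○○○
○○○○○○
gen 2: ○○○○○○
○○○○○○
○○○○○○
○○○●>○
○○○●○○
○○○○○○
○○○○○○
○○○○○○
gen 3: ○○○○○○
○○○○○○
○○○○○○
○○○●●○
○○○●v○
○○○○○○
○○○○○○
○○○○○○
gen 4: ○○○○○○
○○○○○○
○○○○○○
○○○●●○
○○○<●○
○○○○○○
○○○○○○
○○○○○○
gen 5: ○○○○○○
○○○○○○
○○○○○○
○○○●●○
○○○○●○
○○○v○○
○○○○○○
○○○○○○
gen 6: ○○○○○○
○○○○○○
○○○○○○
○○○●●○
○○○○●○
○○<●○○
○○○○○○
○○○○○○
gen 7: ○○○○○○
○○○○○○
○○○○○○
○○○●●○
○○^○●○
○○●●○○
○○○○○○
○○○○○○
gen 8: ○○○○○○
○○○○○○
○○○○○○
○○○●●○
○○●>●○
○○●●○○
○○○○○○
○○○○○○
gen 9: ○○○○○○
○○○○○○
○○○○○○
○○○●●○
○○●●●○
○○●v○○
○○○○○○
○○○○○○
gen 10: ○○○○○○
○○○○○○
○○○○○○
○○○●●○
○○●●●○
○○●○>○
○○○○○○
○○○○○○
gen 11: ○○○○○○
○○○○○○
○○○○○○
○○○●●○
○○●●●○
○○●○●○
○○○○v○
○○○○○○
gen 12: ○○○○○○
○○○○○○
○○○○○○
○○○●●○
○○●●●○
○○●○●○
○○○<●○
○○○○○○
gen 13: ○○○○○○
○○○○○○
○○○○○○
○○○●●○
○○●●●○
○○●^●○
○○○●●○
○○○○○○
gen 14: ○○○○○○
○○○○○○
○○○○○○
○○○●●○
○○●●●○
○○●●>○
○○○●●○
○○○○○○

1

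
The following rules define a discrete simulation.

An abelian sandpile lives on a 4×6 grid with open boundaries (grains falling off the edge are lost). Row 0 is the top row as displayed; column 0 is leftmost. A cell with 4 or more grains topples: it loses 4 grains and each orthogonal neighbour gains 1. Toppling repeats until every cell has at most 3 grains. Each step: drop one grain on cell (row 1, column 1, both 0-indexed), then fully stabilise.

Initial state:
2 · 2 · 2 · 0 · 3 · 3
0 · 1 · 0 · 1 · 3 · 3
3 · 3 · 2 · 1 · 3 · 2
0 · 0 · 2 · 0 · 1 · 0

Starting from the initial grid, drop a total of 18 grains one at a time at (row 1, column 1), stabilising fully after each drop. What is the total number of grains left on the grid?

t=0: 2 · 2 · 2 · 0 · 3 · 3
0 · 1 · 0 · 1 · 3 · 3
3 · 3 · 2 · 1 · 3 · 2
0 · 0 · 2 · 0 · 1 · 0
t=1: 2 · 2 · 2 · 0 · 3 · 3
0 · 2 · 0 · 1 · 3 · 3
3 · 3 · 2 · 1 · 3 · 2
0 · 0 · 2 · 0 · 1 · 0
t=2: 2 · 2 · 2 · 0 · 3 · 3
0 · 3 · 0 · 1 · 3 · 3
3 · 3 · 2 · 1 · 3 · 2
0 · 0 · 2 · 0 · 1 · 0
t=3: 2 · 3 · 2 · 0 · 3 · 3
2 · 1 · 1 · 1 · 3 · 3
0 · 1 · 3 · 1 · 3 · 2
1 · 1 · 2 · 0 · 1 · 0
t=4: 2 · 3 · 2 · 0 · 3 · 3
2 · 2 · 1 · 1 · 3 · 3
0 · 1 · 3 · 1 · 3 · 2
1 · 1 · 2 · 0 · 1 · 0
t=5: 2 · 3 · 2 · 0 · 3 · 3
2 · 3 · 1 · 1 · 3 · 3
0 · 1 · 3 · 1 · 3 · 2
1 · 1 · 2 · 0 · 1 · 0
t=6: 3 · 0 · 3 · 0 · 3 · 3
3 · 1 · 2 · 1 · 3 · 3
0 · 2 · 3 · 1 · 3 · 2
1 · 1 · 2 · 0 · 1 · 0
t=7: 3 · 0 · 3 · 0 · 3 · 3
3 · 2 · 2 · 1 · 3 · 3
0 · 2 · 3 · 1 · 3 · 2
1 · 1 · 2 · 0 · 1 · 0
t=8: 3 · 0 · 3 · 0 · 3 · 3
3 · 3 · 2 · 1 · 3 · 3
0 · 2 · 3 · 1 · 3 · 2
1 · 1 · 2 · 0 · 1 · 0
t=9: 0 · 2 · 3 · 0 · 3 · 3
1 · 1 · 3 · 1 · 3 · 3
1 · 3 · 3 · 1 · 3 · 2
1 · 1 · 2 · 0 · 1 · 0
t=10: 0 · 2 · 3 · 0 · 3 · 3
1 · 2 · 3 · 1 · 3 · 3
1 · 3 · 3 · 1 · 3 · 2
1 · 1 · 2 · 0 · 1 · 0
t=11: 0 · 2 · 3 · 0 · 3 · 3
1 · 3 · 3 · 1 · 3 · 3
1 · 3 · 3 · 1 · 3 · 2
1 · 1 · 2 · 0 · 1 · 0
t=12: 1 · 0 · 1 · 1 · 3 · 3
2 · 3 · 2 · 2 · 3 · 3
2 · 1 · 1 · 2 · 3 · 2
1 · 2 · 3 · 0 · 1 · 0
t=13: 1 · 1 · 1 · 1 · 3 · 3
3 · 0 · 3 · 2 · 3 · 3
2 · 2 · 1 · 2 · 3 · 2
1 · 2 · 3 · 0 · 1 · 0
t=14: 1 · 1 · 1 · 1 · 3 · 3
3 · 1 · 3 · 2 · 3 · 3
2 · 2 · 1 · 2 · 3 · 2
1 · 2 · 3 · 0 · 1 · 0
t=15: 1 · 1 · 1 · 1 · 3 · 3
3 · 2 · 3 · 2 · 3 · 3
2 · 2 · 1 · 2 · 3 · 2
1 · 2 · 3 · 0 · 1 · 0
t=16: 1 · 1 · 1 · 1 · 3 · 3
3 · 3 · 3 · 2 · 3 · 3
2 · 2 · 1 · 2 · 3 · 2
1 · 2 · 3 · 0 · 1 · 0
t=17: 2 · 2 · 2 · 1 · 3 · 3
0 · 2 · 0 · 3 · 3 · 3
3 · 3 · 2 · 2 · 3 · 2
1 · 2 · 3 · 0 · 1 · 0
t=18: 2 · 2 · 2 · 1 · 3 · 3
0 · 3 · 0 · 3 · 3 · 3
3 · 3 · 2 · 2 · 3 · 2
1 · 2 · 3 · 0 · 1 · 0

47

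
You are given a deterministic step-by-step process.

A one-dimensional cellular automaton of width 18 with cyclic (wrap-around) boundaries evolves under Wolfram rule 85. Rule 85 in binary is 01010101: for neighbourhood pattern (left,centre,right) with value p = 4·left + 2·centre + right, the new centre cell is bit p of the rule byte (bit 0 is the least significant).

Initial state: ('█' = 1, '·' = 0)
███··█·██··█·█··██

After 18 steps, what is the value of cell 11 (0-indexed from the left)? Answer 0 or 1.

1

step 0: ███··█·██··█·█··██
step 1: ··██·█··██·█·██···
step 2: █··█·██··█·█··████
step 3: ██·█··██·█·██·····
step 4: ·█·██··█·█··█████·
step 5: ·█··██·█·██·····██
step 6: ·██··█·█··█████··█
step 7: ··██·█·██·····██·█
step 8: █··█·█··█████··█·█
step 9: ██·█·██·····██·█··
step 10: ·█·█··█████··█·██·
step 11: ·█·██·····██·█··██
step 12: ·█··█████··█·██··█
step 13: ·██·····██·█··██·█
step 14: ··█████··█·██··█·█
step 15: █·····██·█··██·█·█
step 16: █████··█·██··█·█··
step 17: ····██·█··██·█·██·
step 18: ███··█·██··█·█··██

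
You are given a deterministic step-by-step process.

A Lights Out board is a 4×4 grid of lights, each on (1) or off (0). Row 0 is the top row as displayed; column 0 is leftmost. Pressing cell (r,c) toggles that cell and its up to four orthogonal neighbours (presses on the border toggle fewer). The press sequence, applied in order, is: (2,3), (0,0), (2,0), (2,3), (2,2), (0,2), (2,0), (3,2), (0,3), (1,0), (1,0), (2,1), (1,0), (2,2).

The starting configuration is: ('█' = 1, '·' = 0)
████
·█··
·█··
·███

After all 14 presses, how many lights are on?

8

[0] ████
·█··
·█··
·███
[1] ████
·█·█
·███
·██·
[2] ··██
██·█
·███
·██·
[3] ··██
·█·█
█·██
███·
[4] ··██
·█··
█···
████
[5] ··██
·██·
████
██·█
[6] ·█··
·█··
████
██·█
[7] ·█··
██··
··██
·█·█
[8] ·█··
██··
···█
··█·
[9] ·███
██·█
···█
··█·
[10] ████
···█
█··█
··█·
[11] ·███
██·█
···█
··█·
[12] ·███
█··█
████
·██·
[13] ████
·█·█
·███
·██·
[14] ████
·███
····
·█··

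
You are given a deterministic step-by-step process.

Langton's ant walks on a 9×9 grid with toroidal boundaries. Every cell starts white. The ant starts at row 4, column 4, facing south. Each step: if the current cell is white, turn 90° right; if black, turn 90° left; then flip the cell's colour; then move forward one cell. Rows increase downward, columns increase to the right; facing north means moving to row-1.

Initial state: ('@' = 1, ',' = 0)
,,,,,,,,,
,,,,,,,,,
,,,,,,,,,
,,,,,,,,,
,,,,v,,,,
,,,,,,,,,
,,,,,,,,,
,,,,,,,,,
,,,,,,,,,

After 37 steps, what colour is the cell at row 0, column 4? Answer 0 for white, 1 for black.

[0] ,,,,,,,,,
,,,,,,,,,
,,,,,,,,,
,,,,,,,,,
,,,,v,,,,
,,,,,,,,,
,,,,,,,,,
,,,,,,,,,
,,,,,,,,,
[1] ,,,,,,,,,
,,,,,,,,,
,,,,,,,,,
,,,,,,,,,
,,,<@,,,,
,,,,,,,,,
,,,,,,,,,
,,,,,,,,,
,,,,,,,,,
[2] ,,,,,,,,,
,,,,,,,,,
,,,,,,,,,
,,,^,,,,,
,,,@@,,,,
,,,,,,,,,
,,,,,,,,,
,,,,,,,,,
,,,,,,,,,
[3] ,,,,,,,,,
,,,,,,,,,
,,,,,,,,,
,,,@>,,,,
,,,@@,,,,
,,,,,,,,,
,,,,,,,,,
,,,,,,,,,
,,,,,,,,,
[4] ,,,,,,,,,
,,,,,,,,,
,,,,,,,,,
,,,@@,,,,
,,,@v,,,,
,,,,,,,,,
,,,,,,,,,
,,,,,,,,,
,,,,,,,,,
[5] ,,,,,,,,,
,,,,,,,,,
,,,,,,,,,
,,,@@,,,,
,,,@,>,,,
,,,,,,,,,
,,,,,,,,,
,,,,,,,,,
,,,,,,,,,
[6] ,,,,,,,,,
,,,,,,,,,
,,,,,,,,,
,,,@@,,,,
,,,@,@,,,
,,,,,v,,,
,,,,,,,,,
,,,,,,,,,
,,,,,,,,,
[7] ,,,,,,,,,
,,,,,,,,,
,,,,,,,,,
,,,@@,,,,
,,,@,@,,,
,,,,<@,,,
,,,,,,,,,
,,,,,,,,,
,,,,,,,,,
[8] ,,,,,,,,,
,,,,,,,,,
,,,,,,,,,
,,,@@,,,,
,,,@^@,,,
,,,,@@,,,
,,,,,,,,,
,,,,,,,,,
,,,,,,,,,
[9] ,,,,,,,,,
,,,,,,,,,
,,,,,,,,,
,,,@@,,,,
,,,@@>,,,
,,,,@@,,,
,,,,,,,,,
,,,,,,,,,
,,,,,,,,,
[10] ,,,,,,,,,
,,,,,,,,,
,,,,,,,,,
,,,@@^,,,
,,,@@,,,,
,,,,@@,,,
,,,,,,,,,
,,,,,,,,,
,,,,,,,,,
[11] ,,,,,,,,,
,,,,,,,,,
,,,,,,,,,
,,,@@@>,,
,,,@@,,,,
,,,,@@,,,
,,,,,,,,,
,,,,,,,,,
,,,,,,,,,
[12] ,,,,,,,,,
,,,,,,,,,
,,,,,,,,,
,,,@@@@,,
,,,@@,v,,
,,,,@@,,,
,,,,,,,,,
,,,,,,,,,
,,,,,,,,,
[13] ,,,,,,,,,
,,,,,,,,,
,,,,,,,,,
,,,@@@@,,
,,,@@<@,,
,,,,@@,,,
,,,,,,,,,
,,,,,,,,,
,,,,,,,,,
[14] ,,,,,,,,,
,,,,,,,,,
,,,,,,,,,
,,,@@^@,,
,,,@@@@,,
,,,,@@,,,
,,,,,,,,,
,,,,,,,,,
,,,,,,,,,
[15] ,,,,,,,,,
,,,,,,,,,
,,,,,,,,,
,,,@<,@,,
,,,@@@@,,
,,,,@@,,,
,,,,,,,,,
,,,,,,,,,
,,,,,,,,,
[16] ,,,,,,,,,
,,,,,,,,,
,,,,,,,,,
,,,@,,@,,
,,,@v@@,,
,,,,@@,,,
,,,,,,,,,
,,,,,,,,,
,,,,,,,,,
[17] ,,,,,,,,,
,,,,,,,,,
,,,,,,,,,
,,,@,,@,,
,,,@,>@,,
,,,,@@,,,
,,,,,,,,,
,,,,,,,,,
,,,,,,,,,
[18] ,,,,,,,,,
,,,,,,,,,
,,,,,,,,,
,,,@,^@,,
,,,@,,@,,
,,,,@@,,,
,,,,,,,,,
,,,,,,,,,
,,,,,,,,,
[19] ,,,,,,,,,
,,,,,,,,,
,,,,,,,,,
,,,@,@>,,
,,,@,,@,,
,,,,@@,,,
,,,,,,,,,
,,,,,,,,,
,,,,,,,,,
[20] ,,,,,,,,,
,,,,,,,,,
,,,,,,^,,
,,,@,@,,,
,,,@,,@,,
,,,,@@,,,
,,,,,,,,,
,,,,,,,,,
,,,,,,,,,
[21] ,,,,,,,,,
,,,,,,,,,
,,,,,,@>,
,,,@,@,,,
,,,@,,@,,
,,,,@@,,,
,,,,,,,,,
,,,,,,,,,
,,,,,,,,,
[22] ,,,,,,,,,
,,,,,,,,,
,,,,,,@@,
,,,@,@,v,
,,,@,,@,,
,,,,@@,,,
,,,,,,,,,
,,,,,,,,,
,,,,,,,,,
[23] ,,,,,,,,,
,,,,,,,,,
,,,,,,@@,
,,,@,@<@,
,,,@,,@,,
,,,,@@,,,
,,,,,,,,,
,,,,,,,,,
,,,,,,,,,
[24] ,,,,,,,,,
,,,,,,,,,
,,,,,,^@,
,,,@,@@@,
,,,@,,@,,
,,,,@@,,,
,,,,,,,,,
,,,,,,,,,
,,,,,,,,,
[25] ,,,,,,,,,
,,,,,,,,,
,,,,,<,@,
,,,@,@@@,
,,,@,,@,,
,,,,@@,,,
,,,,,,,,,
,,,,,,,,,
,,,,,,,,,
[26] ,,,,,,,,,
,,,,,^,,,
,,,,,@,@,
,,,@,@@@,
,,,@,,@,,
,,,,@@,,,
,,,,,,,,,
,,,,,,,,,
,,,,,,,,,
[27] ,,,,,,,,,
,,,,,@>,,
,,,,,@,@,
,,,@,@@@,
,,,@,,@,,
,,,,@@,,,
,,,,,,,,,
,,,,,,,,,
,,,,,,,,,
[28] ,,,,,,,,,
,,,,,@@,,
,,,,,@v@,
,,,@,@@@,
,,,@,,@,,
,,,,@@,,,
,,,,,,,,,
,,,,,,,,,
,,,,,,,,,
[29] ,,,,,,,,,
,,,,,@@,,
,,,,,<@@,
,,,@,@@@,
,,,@,,@,,
,,,,@@,,,
,,,,,,,,,
,,,,,,,,,
,,,,,,,,,
[30] ,,,,,,,,,
,,,,,@@,,
,,,,,,@@,
,,,@,v@@,
,,,@,,@,,
,,,,@@,,,
,,,,,,,,,
,,,,,,,,,
,,,,,,,,,
[31] ,,,,,,,,,
,,,,,@@,,
,,,,,,@@,
,,,@,,>@,
,,,@,,@,,
,,,,@@,,,
,,,,,,,,,
,,,,,,,,,
,,,,,,,,,
[32] ,,,,,,,,,
,,,,,@@,,
,,,,,,^@,
,,,@,,,@,
,,,@,,@,,
,,,,@@,,,
,,,,,,,,,
,,,,,,,,,
,,,,,,,,,
[33] ,,,,,,,,,
,,,,,@@,,
,,,,,<,@,
,,,@,,,@,
,,,@,,@,,
,,,,@@,,,
,,,,,,,,,
,,,,,,,,,
,,,,,,,,,
[34] ,,,,,,,,,
,,,,,^@,,
,,,,,@,@,
,,,@,,,@,
,,,@,,@,,
,,,,@@,,,
,,,,,,,,,
,,,,,,,,,
,,,,,,,,,
[35] ,,,,,,,,,
,,,,<,@,,
,,,,,@,@,
,,,@,,,@,
,,,@,,@,,
,,,,@@,,,
,,,,,,,,,
,,,,,,,,,
,,,,,,,,,
[36] ,,,,^,,,,
,,,,@,@,,
,,,,,@,@,
,,,@,,,@,
,,,@,,@,,
,,,,@@,,,
,,,,,,,,,
,,,,,,,,,
,,,,,,,,,
[37] ,,,,@>,,,
,,,,@,@,,
,,,,,@,@,
,,,@,,,@,
,,,@,,@,,
,,,,@@,,,
,,,,,,,,,
,,,,,,,,,
,,,,,,,,,

1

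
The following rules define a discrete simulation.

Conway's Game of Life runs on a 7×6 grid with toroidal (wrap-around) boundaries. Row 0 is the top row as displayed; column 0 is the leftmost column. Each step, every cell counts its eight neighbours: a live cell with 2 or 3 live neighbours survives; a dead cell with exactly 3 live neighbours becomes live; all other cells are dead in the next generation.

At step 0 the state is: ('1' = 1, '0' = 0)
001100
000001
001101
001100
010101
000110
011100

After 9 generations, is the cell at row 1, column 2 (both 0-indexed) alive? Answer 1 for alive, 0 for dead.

0

0) 001100
000001
001101
001100
010101
000110
011100
1) 010110
000000
001100
110000
000000
110000
010000
2) 001000
000010
011000
011000
000000
110000
010000
3) 000000
011100
011100
011000
101000
110000
111000
4) 100100
010100
100000
100000
101000
000001
101000
5) 100100
111000
110000
100001
110001
100001
110001
6) 000000
001001
001000
000000
010010
000010
010010
7) 000000
000000
000000
000000
000000
000111
000000
8) 000000
000000
000000
000000
000010
000010
000010
9) 000000
000000
000000
000000
000000
000111
000000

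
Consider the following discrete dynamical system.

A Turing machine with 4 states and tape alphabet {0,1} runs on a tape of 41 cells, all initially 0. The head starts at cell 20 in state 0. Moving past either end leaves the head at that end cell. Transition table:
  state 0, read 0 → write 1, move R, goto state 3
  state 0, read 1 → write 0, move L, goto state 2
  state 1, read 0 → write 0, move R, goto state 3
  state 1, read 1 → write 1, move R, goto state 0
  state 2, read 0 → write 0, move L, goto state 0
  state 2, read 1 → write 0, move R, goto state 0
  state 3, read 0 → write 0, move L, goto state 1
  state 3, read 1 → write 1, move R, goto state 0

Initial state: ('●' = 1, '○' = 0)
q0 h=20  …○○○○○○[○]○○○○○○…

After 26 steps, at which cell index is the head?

28

0) q0 h=20  …○○○○○○[○]○○○○○○…
1) q3 h=21  …○○○○○●[○]○○○○○○…
2) q1 h=20  …○○○○○○[●]○○○○○○…
3) q0 h=21  …○○○○○●[○]○○○○○○…
4) q3 h=22  …○○○○●●[○]○○○○○○…
5) q1 h=21  …○○○○○●[●]○○○○○○…
6) q0 h=22  …○○○○●●[○]○○○○○○…
7) q3 h=23  …○○○●●●[○]○○○○○○…
8) q1 h=22  …○○○○●●[●]○○○○○○…
9) q0 h=23  …○○○●●●[○]○○○○○○…
10) q3 h=24  …○○●●●●[○]○○○○○○…
11) q1 h=23  …○○○●●●[●]○○○○○○…
12) q0 h=24  …○○●●●●[○]○○○○○○…
13) q3 h=25  …○●●●●●[○]○○○○○○…
14) q1 h=24  …○○●●●●[●]○○○○○○…
15) q0 h=25  …○●●●●●[○]○○○○○○…
16) q3 h=26  …●●●●●●[○]○○○○○○…
17) q1 h=25  …○●●●●●[●]○○○○○○…
18) q0 h=26  …●●●●●●[○]○○○○○○…
19) q3 h=27  …●●●●●●[○]○○○○○○…
20) q1 h=26  …●●●●●●[●]○○○○○○…
21) q0 h=27  …●●●●●●[○]○○○○○○…
22) q3 h=28  …●●●●●●[○]○○○○○○…
23) q1 h=27  …●●●●●●[●]○○○○○○…
24) q0 h=28  …●●●●●●[○]○○○○○○…
25) q3 h=29  …●●●●●●[○]○○○○○○…
26) q1 h=28  …●●●●●●[●]○○○○○○…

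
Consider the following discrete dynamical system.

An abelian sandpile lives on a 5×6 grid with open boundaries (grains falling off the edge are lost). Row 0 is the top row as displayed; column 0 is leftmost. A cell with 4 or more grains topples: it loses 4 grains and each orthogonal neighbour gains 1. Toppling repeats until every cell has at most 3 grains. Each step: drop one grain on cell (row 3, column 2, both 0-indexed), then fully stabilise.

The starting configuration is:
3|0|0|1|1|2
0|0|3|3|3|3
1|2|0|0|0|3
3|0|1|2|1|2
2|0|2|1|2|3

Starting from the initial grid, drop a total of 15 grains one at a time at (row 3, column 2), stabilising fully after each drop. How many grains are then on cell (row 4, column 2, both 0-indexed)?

3

[0] 3|0|0|1|1|2
0|0|3|3|3|3
1|2|0|0|0|3
3|0|1|2|1|2
2|0|2|1|2|3
[1] 3|0|0|1|1|2
0|0|3|3|3|3
1|2|0|0|0|3
3|0|2|2|1|2
2|0|2|1|2|3
[2] 3|0|0|1|1|2
0|0|3|3|3|3
1|2|0|0|0|3
3|0|3|2|1|2
2|0|2|1|2|3
[3] 3|0|0|1|1|2
0|0|3|3|3|3
1|2|1|0|0|3
3|1|0|3|1|2
2|0|3|1|2|3
[4] 3|0|0|1|1|2
0|0|3|3|3|3
1|2|1|0|0|3
3|1|1|3|1|2
2|0|3|1|2|3
[5] 3|0|0|1|1|2
0|0|3|3|3|3
1|2|1|0|0|3
3|1|2|3|1|2
2|0|3|1|2|3
[6] 3|0|0|1|1|2
0|0|3|3|3|3
1|2|1|0|0|3
3|1|3|3|1|2
2|0|3|1|2|3
[7] 3|0|0|1|1|2
0|0|3|3|3|3
1|2|2|1|0|3
3|2|2|0|2|2
2|1|0|3|2|3
[8] 3|0|0|1|1|2
0|0|3|3|3|3
1|2|2|1|0|3
3|2|3|0|2|2
2|1|0|3|2|3
[9] 3|0|0|1|1|2
0|0|3|3|3|3
1|2|3|1|0|3
3|3|0|1|2|2
2|1|1|3|2|3
[10] 3|0|0|1|1|2
0|0|3|3|3|3
1|2|3|1|0|3
3|3|1|1|2|2
2|1|1|3|2|3
[11] 3|0|0|1|1|2
0|0|3|3|3|3
1|2|3|1|0|3
3|3|2|1|2|2
2|1|1|3|2|3
[12] 3|0|0|1|1|2
0|0|3|3|3|3
1|2|3|1|0|3
3|3|3|1|2|2
2|1|1|3|2|3
[13] 3|0|1|2|2|3
0|2|1|1|1|1
3|0|2|3|2|0
0|2|2|2|2|3
3|2|2|3|2|3
[14] 3|0|1|2|2|3
0|2|1|1|1|1
3|0|2|3|2|0
0|2|3|2|2|3
3|2|2|3|2|3
[15] 3|0|1|2|2|3
0|2|1|1|1|1
3|0|3|3|2|0
0|3|0|3|2|3
3|2|3|3|2|3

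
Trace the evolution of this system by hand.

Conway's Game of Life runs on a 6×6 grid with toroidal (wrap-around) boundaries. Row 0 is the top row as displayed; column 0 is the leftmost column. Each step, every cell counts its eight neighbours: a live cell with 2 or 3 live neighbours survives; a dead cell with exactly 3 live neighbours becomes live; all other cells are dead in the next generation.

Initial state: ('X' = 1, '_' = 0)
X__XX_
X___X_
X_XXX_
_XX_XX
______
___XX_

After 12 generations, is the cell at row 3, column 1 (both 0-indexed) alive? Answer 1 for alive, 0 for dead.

t=0: X__XX_
X___X_
X_XXX_
_XX_XX
______
___XX_
t=1: ______
X_X___
X_X___
XXX_XX
__X__X
___XXX
t=2: ___XXX
______
__X___
__X_X_
__X___
___XXX
t=3: ___X_X
___XX_
___X__
_XX___
__X__X
__X__X
t=4: __XX_X
__XX__
___XX_
_XXX__
X_XX__
X_XX_X
t=5: X____X
______
_X__X_
_X____
X____X
X____X
t=6: X____X
X____X
______
_X___X
_X___X
_X__X_
t=7: _X__X_
X____X
_____X
______
_XX_XX
_X__X_
t=8: _X__X_
X___XX
X____X
X___XX
XXXXXX
_X__X_
t=9: _X_XX_
_X__X_
_X____
__X___
__X___
______
t=10: __XXX_
XX_XX_
_XX___
_XX___
______
__XX__
t=11: _____X
X___XX
______
_XX___
_X_X__
__X_X_
t=12: X__X__
X___XX
XX___X
_XX___
_X_X__
__XXX_

1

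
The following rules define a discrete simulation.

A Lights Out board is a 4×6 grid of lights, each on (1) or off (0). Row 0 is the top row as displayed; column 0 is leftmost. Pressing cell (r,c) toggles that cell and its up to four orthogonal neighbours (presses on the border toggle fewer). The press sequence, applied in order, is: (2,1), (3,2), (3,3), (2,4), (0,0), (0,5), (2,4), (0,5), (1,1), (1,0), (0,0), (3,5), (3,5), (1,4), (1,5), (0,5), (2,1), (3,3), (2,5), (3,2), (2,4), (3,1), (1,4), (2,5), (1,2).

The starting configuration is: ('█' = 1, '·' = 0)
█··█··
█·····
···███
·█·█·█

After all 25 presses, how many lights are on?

t=0: █··█··
█·····
···███
·█·█·█
t=1: █··█··
██····
██████
···█·█
t=2: █··█··
██····
██·███
·██··█
t=3: █··█··
██····
██··██
·█·███
t=4: █··█··
██··█·
██·█··
·█·█·█
t=5: ·█·█··
·█··█·
██·█··
·█·█·█
t=6: ·█·███
·█··██
██·█··
·█·█·█
t=7: ·█·███
·█···█
██··██
·█·███
t=8: ·█·█··
·█····
██··██
·█·███
t=9: ···█··
█·█···
█···██
·█·███
t=10: █··█··
·██···
····██
·█·███
t=11: ·█·█··
███···
····██
·█·███
t=12: ·█·█··
███···
····█·
·█·█··
t=13: ·█·█··
███···
····██
·█·███
t=14: ·█·██·
██████
·····█
·█·███
t=15: ·█·███
████··
······
·█·███
t=16: ·█·█··
████·█
······
·█·███
t=17: ·█·█··
█·██·█
███···
···███
t=18: ·█·█··
█·██·█
████··
··█··█
t=19: ·█·█··
█·██··
██████
··█···
t=20: ·█·█··
█·██··
██·███
·█·█··
t=21: ·█·█··
█·███·
██····
·█·██·
t=22: ·█·█··
█·███·
█·····
█·███·
t=23: ·█·██·
█·█··█
█···█·
█·███·
t=24: ·█·██·
█·█···
█····█
█·████
t=25: ·████·
██·█··
█·█··█
█·████

15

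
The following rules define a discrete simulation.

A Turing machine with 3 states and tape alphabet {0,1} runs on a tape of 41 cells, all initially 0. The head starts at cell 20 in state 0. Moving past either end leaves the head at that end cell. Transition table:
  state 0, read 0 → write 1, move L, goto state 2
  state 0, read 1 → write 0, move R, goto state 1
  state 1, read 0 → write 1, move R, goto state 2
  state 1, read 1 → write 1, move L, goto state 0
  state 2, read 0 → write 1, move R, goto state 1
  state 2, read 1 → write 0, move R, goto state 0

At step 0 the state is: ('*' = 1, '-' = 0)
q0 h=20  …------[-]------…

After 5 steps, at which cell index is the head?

19

step 0: q0 h=20  …------[-]------…
step 1: q2 h=19  …------[-]*-----…
step 2: q1 h=20  …-----*[*]------…
step 3: q0 h=19  …------[*]*-----…
step 4: q1 h=20  …------[*]------…
step 5: q0 h=19  …------[-]*-----…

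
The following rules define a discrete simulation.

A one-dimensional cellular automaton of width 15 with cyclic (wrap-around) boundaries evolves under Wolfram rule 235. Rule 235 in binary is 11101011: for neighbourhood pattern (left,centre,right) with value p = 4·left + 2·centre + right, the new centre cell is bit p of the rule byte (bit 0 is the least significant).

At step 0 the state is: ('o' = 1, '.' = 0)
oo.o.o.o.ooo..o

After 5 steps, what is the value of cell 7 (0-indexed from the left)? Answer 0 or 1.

step 0: oo.o.o.o.ooo..o
step 1: ooo.o.o.oooo.oo
step 2: oooo.o.oooooooo
step 3: ooooo.ooooooooo
step 4: ooooooooooooooo
step 5: ooooooooooooooo

1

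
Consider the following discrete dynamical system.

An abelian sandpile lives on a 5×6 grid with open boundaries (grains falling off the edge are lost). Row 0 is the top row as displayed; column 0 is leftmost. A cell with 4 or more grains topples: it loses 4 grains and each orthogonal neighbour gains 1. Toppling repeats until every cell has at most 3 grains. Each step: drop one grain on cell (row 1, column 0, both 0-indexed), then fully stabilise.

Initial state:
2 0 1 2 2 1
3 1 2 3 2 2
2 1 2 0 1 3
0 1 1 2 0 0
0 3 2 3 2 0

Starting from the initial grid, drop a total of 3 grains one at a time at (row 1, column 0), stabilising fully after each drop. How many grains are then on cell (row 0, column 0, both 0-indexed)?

3

t=0: 2 0 1 2 2 1
3 1 2 3 2 2
2 1 2 0 1 3
0 1 1 2 0 0
0 3 2 3 2 0
t=1: 3 0 1 2 2 1
0 2 2 3 2 2
3 1 2 0 1 3
0 1 1 2 0 0
0 3 2 3 2 0
t=2: 3 0 1 2 2 1
1 2 2 3 2 2
3 1 2 0 1 3
0 1 1 2 0 0
0 3 2 3 2 0
t=3: 3 0 1 2 2 1
2 2 2 3 2 2
3 1 2 0 1 3
0 1 1 2 0 0
0 3 2 3 2 0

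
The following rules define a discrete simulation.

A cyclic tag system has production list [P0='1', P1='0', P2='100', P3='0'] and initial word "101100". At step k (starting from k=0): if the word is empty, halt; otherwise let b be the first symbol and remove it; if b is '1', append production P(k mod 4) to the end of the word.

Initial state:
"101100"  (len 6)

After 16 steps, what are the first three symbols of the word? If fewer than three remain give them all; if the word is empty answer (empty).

(empty)

[0] "101100"  (len 6)
[1] "011001"  (len 6)
[2] "11001"  (len 5)
[3] "1001100"  (len 7)
[4] "0011000"  (len 7)
[5] "011000"  (len 6)
[6] "11000"  (len 5)
[7] "1000100"  (len 7)
[8] "0001000"  (len 7)
[9] "001000"  (len 6)
[10] "01000"  (len 5)
[11] "1000"  (len 4)
[12] "0000"  (len 4)
[13] "000"  (len 3)
[14] "00"  (len 2)
[15] "0"  (len 1)
[16] (halted — word empty)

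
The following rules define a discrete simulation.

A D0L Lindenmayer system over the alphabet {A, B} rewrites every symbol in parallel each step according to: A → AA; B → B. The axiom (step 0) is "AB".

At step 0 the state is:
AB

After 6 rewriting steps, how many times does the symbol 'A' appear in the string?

step 0: AB
step 1: AAB
step 2: AAAAB
step 3: AAAAAAAAB
step 4: AAAAAAAAAAAAAAAAB
step 5: AAAAAAAAAAAAAAAAAAAAAAAAAAAAAAAAB
step 6: AAAAAAAAAAAAAAAAAAAAAAAAAAAAAAAAAAAAAAAAAAAAAAAAAAAAAAAAAAAAAAAAB

64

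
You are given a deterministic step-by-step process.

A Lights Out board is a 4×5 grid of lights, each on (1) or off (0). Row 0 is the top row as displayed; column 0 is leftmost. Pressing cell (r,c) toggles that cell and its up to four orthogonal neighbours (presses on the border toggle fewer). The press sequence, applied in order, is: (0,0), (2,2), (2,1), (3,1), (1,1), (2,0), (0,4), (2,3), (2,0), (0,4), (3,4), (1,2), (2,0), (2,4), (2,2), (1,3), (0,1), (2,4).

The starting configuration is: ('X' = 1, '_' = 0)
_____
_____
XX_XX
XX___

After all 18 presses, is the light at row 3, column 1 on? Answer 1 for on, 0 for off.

1

step 0: _____
_____
XX_XX
XX___
step 1: XX___
X____
XX_XX
XX___
step 2: XX___
X_X__
X_X_X
XXX__
step 3: XX___
XXX__
_X__X
X_X__
step 4: XX___
XXX__
____X
_X___
step 5: X____
_____
_X__X
_X___
step 6: X____
X____
X___X
XX___
step 7: X__XX
X___X
X___X
XX___
step 8: X__XX
X__XX
X_XX_
XX_X_
step 9: X__XX
___XX
_XXX_
_X_X_
step 10: X____
___X_
_XXX_
_X_X_
step 11: X____
___X_
_XXXX
_X__X
step 12: X_X__
_XX__
_X_XX
_X__X
step 13: X_X__
XXX__
X__XX
XX__X
step 14: X_X__
XXX_X
X____
XX___
step 15: X_X__
XX__X
XXXX_
XXX__
step 16: X_XX_
XXXX_
XXX__
XXX__
step 17: _X_X_
X_XX_
XXX__
XXX__
step 18: _X_X_
X_XXX
XXXXX
XXX_X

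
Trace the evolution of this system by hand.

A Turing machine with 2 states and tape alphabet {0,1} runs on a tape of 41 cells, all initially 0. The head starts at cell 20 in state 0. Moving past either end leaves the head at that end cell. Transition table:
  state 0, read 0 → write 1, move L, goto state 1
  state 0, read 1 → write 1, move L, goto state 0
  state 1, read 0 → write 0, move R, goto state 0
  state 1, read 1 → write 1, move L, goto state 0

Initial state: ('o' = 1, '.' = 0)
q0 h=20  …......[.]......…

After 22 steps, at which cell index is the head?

12

step 0: q0 h=20  …......[.]......…
step 1: q1 h=19  …......[.]o.....…
step 2: q0 h=20  …......[o]......…
step 3: q0 h=19  …......[.]o.....…
step 4: q1 h=18  …......[.]oo....…
step 5: q0 h=19  …......[o]o.....…
step 6: q0 h=18  …......[.]oo....…
step 7: q1 h=17  …......[.]ooo...…
step 8: q0 h=18  …......[o]oo....…
step 9: q0 h=17  …......[.]ooo...…
step 10: q1 h=16  …......[.]oooo..…
step 11: q0 h=17  …......[o]ooo...…
step 12: q0 h=16  …......[.]oooo..…
step 13: q1 h=15  …......[.]ooooo.…
step 14: q0 h=16  …......[o]oooo..…
step 15: q0 h=15  …......[.]ooooo.…
step 16: q1 h=14  …......[.]oooooo…
step 17: q0 h=15  …......[o]ooooo.…
step 18: q0 h=14  …......[.]oooooo…
step 19: q1 h=13  …......[.]oooooo…
step 20: q0 h=14  …......[o]oooooo…
step 21: q0 h=13  …......[.]oooooo…
step 22: q1 h=12  …......[.]oooooo…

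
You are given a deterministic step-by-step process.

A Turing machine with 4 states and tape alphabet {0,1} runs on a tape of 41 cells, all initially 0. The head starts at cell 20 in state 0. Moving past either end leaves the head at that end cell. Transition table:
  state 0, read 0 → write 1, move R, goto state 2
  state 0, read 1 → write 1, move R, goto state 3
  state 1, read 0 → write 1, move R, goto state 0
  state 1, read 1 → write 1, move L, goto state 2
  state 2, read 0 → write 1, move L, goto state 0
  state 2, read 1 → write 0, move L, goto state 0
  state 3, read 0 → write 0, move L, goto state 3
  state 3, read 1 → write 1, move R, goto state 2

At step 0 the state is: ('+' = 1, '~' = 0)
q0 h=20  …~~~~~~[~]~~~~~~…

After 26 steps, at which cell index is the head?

[0] q0 h=20  …~~~~~~[~]~~~~~~…
[1] q2 h=21  …~~~~~+[~]~~~~~~…
[2] q0 h=20  …~~~~~~[+]+~~~~~…
[3] q3 h=21  …~~~~~+[+]~~~~~~…
[4] q2 h=22  …~~~~++[~]~~~~~~…
[5] q0 h=21  …~~~~~+[+]+~~~~~…
[6] q3 h=22  …~~~~++[+]~~~~~~…
[7] q2 h=23  …~~~+++[~]~~~~~~…
[8] q0 h=22  …~~~~++[+]+~~~~~…
[9] q3 h=23  …~~~+++[+]~~~~~~…
[10] q2 h=24  …~~++++[~]~~~~~~…
[11] q0 h=23  …~~~+++[+]+~~~~~…
[12] q3 h=24  …~~++++[+]~~~~~~…
[13] q2 h=25  …~+++++[~]~~~~~~…
[14] q0 h=24  …~~++++[+]+~~~~~…
[15] q3 h=25  …~+++++[+]~~~~~~…
[16] q2 h=26  …++++++[~]~~~~~~…
[17] q0 h=25  …~+++++[+]+~~~~~…
[18] q3 h=26  …++++++[+]~~~~~~…
[19] q2 h=27  …++++++[~]~~~~~~…
[20] q0 h=26  …++++++[+]+~~~~~…
[21] q3 h=27  …++++++[+]~~~~~~…
[22] q2 h=28  …++++++[~]~~~~~~…
[23] q0 h=27  …++++++[+]+~~~~~…
[24] q3 h=28  …++++++[+]~~~~~~…
[25] q2 h=29  …++++++[~]~~~~~~…
[26] q0 h=28  …++++++[+]+~~~~~…

28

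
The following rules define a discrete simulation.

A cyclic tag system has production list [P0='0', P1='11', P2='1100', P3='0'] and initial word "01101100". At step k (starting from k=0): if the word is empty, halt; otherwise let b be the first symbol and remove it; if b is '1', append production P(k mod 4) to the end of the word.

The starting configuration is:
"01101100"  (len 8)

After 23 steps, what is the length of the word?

[0] "01101100"  (len 8)
[1] "1101100"  (len 7)
[2] "10110011"  (len 8)
[3] "01100111100"  (len 11)
[4] "1100111100"  (len 10)
[5] "1001111000"  (len 10)
[6] "00111100011"  (len 11)
[7] "0111100011"  (len 10)
[8] "111100011"  (len 9)
[9] "111000110"  (len 9)
[10] "1100011011"  (len 10)
[11] "1000110111100"  (len 13)
[12] "0001101111000"  (len 13)
[13] "001101111000"  (len 12)
[14] "01101111000"  (len 11)
[15] "1101111000"  (len 10)
[16] "1011110000"  (len 10)
[17] "0111100000"  (len 10)
[18] "111100000"  (len 9)
[19] "111000001100"  (len 12)
[20] "110000011000"  (len 12)
[21] "100000110000"  (len 12)
[22] "0000011000011"  (len 13)
[23] "000011000011"  (len 12)

12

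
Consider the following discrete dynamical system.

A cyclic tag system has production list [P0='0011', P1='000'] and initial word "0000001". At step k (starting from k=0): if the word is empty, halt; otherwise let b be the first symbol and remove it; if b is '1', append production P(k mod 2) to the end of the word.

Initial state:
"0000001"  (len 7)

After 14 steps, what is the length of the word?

4

gen 0: "0000001"  (len 7)
gen 1: "000001"  (len 6)
gen 2: "00001"  (len 5)
gen 3: "0001"  (len 4)
gen 4: "001"  (len 3)
gen 5: "01"  (len 2)
gen 6: "1"  (len 1)
gen 7: "0011"  (len 4)
gen 8: "011"  (len 3)
gen 9: "11"  (len 2)
gen 10: "1000"  (len 4)
gen 11: "0000011"  (len 7)
gen 12: "000011"  (len 6)
gen 13: "00011"  (len 5)
gen 14: "0011"  (len 4)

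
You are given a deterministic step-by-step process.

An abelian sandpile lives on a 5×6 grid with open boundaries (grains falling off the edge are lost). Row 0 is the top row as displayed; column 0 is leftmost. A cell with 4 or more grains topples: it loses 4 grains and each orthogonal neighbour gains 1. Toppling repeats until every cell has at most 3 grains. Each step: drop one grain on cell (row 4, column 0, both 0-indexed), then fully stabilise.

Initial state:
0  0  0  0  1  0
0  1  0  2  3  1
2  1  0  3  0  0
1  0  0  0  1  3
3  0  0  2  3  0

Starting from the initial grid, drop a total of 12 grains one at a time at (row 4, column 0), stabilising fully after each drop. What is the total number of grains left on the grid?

[0] 0  0  0  0  1  0
0  1  0  2  3  1
2  1  0  3  0  0
1  0  0  0  1  3
3  0  0  2  3  0
[1] 0  0  0  0  1  0
0  1  0  2  3  1
2  1  0  3  0  0
2  0  0  0  1  3
0  1  0  2  3  0
[2] 0  0  0  0  1  0
0  1  0  2  3  1
2  1  0  3  0  0
2  0  0  0  1  3
1  1  0  2  3  0
[3] 0  0  0  0  1  0
0  1  0  2  3  1
2  1  0  3  0  0
2  0  0  0  1  3
2  1  0  2  3  0
[4] 0  0  0  0  1  0
0  1  0  2  3  1
2  1  0  3  0  0
2  0  0  0  1  3
3  1  0  2  3  0
[5] 0  0  0  0  1  0
0  1  0  2  3  1
2  1  0  3  0  0
3  0  0  0  1  3
0  2  0  2  3  0
[6] 0  0  0  0  1  0
0  1  0  2  3  1
2  1  0  3  0  0
3  0  0  0  1  3
1  2  0  2  3  0
[7] 0  0  0  0  1  0
0  1  0  2  3  1
2  1  0  3  0  0
3  0  0  0  1  3
2  2  0  2  3  0
[8] 0  0  0  0  1  0
0  1  0  2  3  1
2  1  0  3  0  0
3  0  0  0  1  3
3  2  0  2  3  0
[9] 0  0  0  0  1  0
0  1  0  2  3  1
3  1  0  3  0  0
0  1  0  0  1  3
1  3  0  2  3  0
[10] 0  0  0  0  1  0
0  1  0  2  3  1
3  1  0  3  0  0
0  1  0  0  1  3
2  3  0  2  3  0
[11] 0  0  0  0  1  0
0  1  0  2  3  1
3  1  0  3  0  0
0  1  0  0  1  3
3  3  0  2  3  0
[12] 0  0  0  0  1  0
0  1  0  2  3  1
3  1  0  3  0  0
1  2  0  0  1  3
1  0  1  2  3  0

29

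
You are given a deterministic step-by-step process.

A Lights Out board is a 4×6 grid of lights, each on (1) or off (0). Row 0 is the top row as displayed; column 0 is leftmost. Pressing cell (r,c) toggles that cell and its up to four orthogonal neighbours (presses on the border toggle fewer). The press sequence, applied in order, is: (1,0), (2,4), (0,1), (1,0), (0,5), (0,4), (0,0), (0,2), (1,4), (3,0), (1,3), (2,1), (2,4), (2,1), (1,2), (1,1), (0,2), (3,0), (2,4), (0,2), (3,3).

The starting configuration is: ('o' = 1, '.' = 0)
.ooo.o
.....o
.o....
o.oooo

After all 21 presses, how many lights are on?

12

0) .ooo.o
.....o
.o....
o.oooo
1) oooo.o
oo...o
oo....
o.oooo
2) oooo.o
oo..oo
oo.ooo
o.oo.o
3) ...o.o
o...oo
oo.ooo
o.oo.o
4) o..o.o
.o..oo
.o.ooo
o.oo.o
5) o..oo.
.o..o.
.o.ooo
o.oo.o
6) o....o
.o....
.o.ooo
o.oo.o
7) .o...o
oo....
.o.ooo
o.oo.o
8) ..oo.o
ooo...
.o.ooo
o.oo.o
9) ..oooo
oooooo
.o.o.o
o.oo.o
10) ..oooo
oooooo
oo.o.o
.ooo.o
11) ..o.oo
oo...o
oo...o
.ooo.o
12) ..o.oo
o....o
..o..o
..oo.o
13) ..o.oo
o...oo
..ooo.
..oooo
14) ..o.oo
oo..oo
oo.oo.
.ooooo
15) ....oo
o.oooo
ooooo.
.ooooo
16) .o..oo
.o.ooo
o.ooo.
.ooooo
17) ..oooo
.ooooo
o.ooo.
.ooooo
18) ..oooo
.ooooo
..ooo.
o.oooo
19) ..oooo
.ooo.o
..o..o
o.oo.o
20) .o..oo
.o.o.o
..o..o
o.oo.o
21) .o..oo
.o.o.o
..oo.o
o...oo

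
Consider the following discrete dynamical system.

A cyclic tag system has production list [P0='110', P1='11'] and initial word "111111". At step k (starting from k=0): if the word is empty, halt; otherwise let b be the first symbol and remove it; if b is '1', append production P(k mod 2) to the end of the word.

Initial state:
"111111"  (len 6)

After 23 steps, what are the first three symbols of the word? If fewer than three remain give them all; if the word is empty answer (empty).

011

step 0: "111111"  (len 6)
step 1: "11111110"  (len 8)
step 2: "111111011"  (len 9)
step 3: "11111011110"  (len 11)
step 4: "111101111011"  (len 12)
step 5: "11101111011110"  (len 14)
step 6: "110111101111011"  (len 15)
step 7: "10111101111011110"  (len 17)
step 8: "011110111101111011"  (len 18)
step 9: "11110111101111011"  (len 17)
step 10: "111011110111101111"  (len 18)
step 11: "11011110111101111110"  (len 20)
step 12: "101111011110111111011"  (len 21)
step 13: "01111011110111111011110"  (len 23)
step 14: "1111011110111111011110"  (len 22)
step 15: "111011110111111011110110"  (len 24)
step 16: "1101111011111101111011011"  (len 25)
step 17: "101111011111101111011011110"  (len 27)
step 18: "0111101111110111101101111011"  (len 28)
step 19: "111101111110111101101111011"  (len 27)
step 20: "1110111111011110110111101111"  (len 28)
step 21: "110111111011110110111101111110"  (len 30)
step 22: "1011111101111011011110111111011"  (len 31)
step 23: "011111101111011011110111111011110"  (len 33)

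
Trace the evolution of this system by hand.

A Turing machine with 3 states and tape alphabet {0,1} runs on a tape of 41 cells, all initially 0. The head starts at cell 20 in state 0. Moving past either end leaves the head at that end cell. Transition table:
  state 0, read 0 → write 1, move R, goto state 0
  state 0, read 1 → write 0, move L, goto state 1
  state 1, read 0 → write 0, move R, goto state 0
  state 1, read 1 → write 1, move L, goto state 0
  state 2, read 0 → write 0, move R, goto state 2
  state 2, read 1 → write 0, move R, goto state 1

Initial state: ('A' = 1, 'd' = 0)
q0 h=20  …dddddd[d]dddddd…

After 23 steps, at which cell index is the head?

0) q0 h=20  …dddddd[d]dddddd…
1) q0 h=21  …dddddA[d]dddddd…
2) q0 h=22  …ddddAA[d]dddddd…
3) q0 h=23  …dddAAA[d]dddddd…
4) q0 h=24  …ddAAAA[d]dddddd…
5) q0 h=25  …dAAAAA[d]dddddd…
6) q0 h=26  …AAAAAA[d]dddddd…
7) q0 h=27  …AAAAAA[d]dddddd…
8) q0 h=28  …AAAAAA[d]dddddd…
9) q0 h=29  …AAAAAA[d]dddddd…
10) q0 h=30  …AAAAAA[d]dddddd…
11) q0 h=31  …AAAAAA[d]dddddd…
12) q0 h=32  …AAAAAA[d]dddddd…
13) q0 h=33  …AAAAAA[d]dddddd…
14) q0 h=34  …AAAAAA[d]dddddd|
15) q0 h=35  …AAAAAA[d]ddddd|
16) q0 h=36  …AAAAAA[d]dddd|
17) q0 h=37  …AAAAAA[d]ddd|
18) q0 h=38  …AAAAAA[d]dd|
19) q0 h=39  …AAAAAA[d]d|
20) q0 h=40  …AAAAAA[d]|
21) q0 h=40  …AAAAAA[A]|
22) q1 h=39  …AAAAAA[A]d|
23) q0 h=38  …AAAAAA[A]Ad|

38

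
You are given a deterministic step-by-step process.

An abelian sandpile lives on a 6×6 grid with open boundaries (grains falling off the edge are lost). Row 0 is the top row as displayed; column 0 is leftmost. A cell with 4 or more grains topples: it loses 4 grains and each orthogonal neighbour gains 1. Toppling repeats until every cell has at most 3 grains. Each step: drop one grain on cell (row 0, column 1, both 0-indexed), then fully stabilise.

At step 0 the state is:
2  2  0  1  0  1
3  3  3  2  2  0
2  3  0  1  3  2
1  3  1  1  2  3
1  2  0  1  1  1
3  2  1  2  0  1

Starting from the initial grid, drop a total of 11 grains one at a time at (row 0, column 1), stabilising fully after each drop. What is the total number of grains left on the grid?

t=0: 2  2  0  1  0  1
3  3  3  2  2  0
2  3  0  1  3  2
1  3  1  1  2  3
1  2  0  1  1  1
3  2  1  2  0  1
t=1: 2  3  0  1  0  1
3  3  3  2  2  0
2  3  0  1  3  2
1  3  1  1  2  3
1  2  0  1  1  1
3  2  1  2  0  1
t=2: 0  2  2  1  0  1
2  3  0  3  2  0
0  2  2  1  3  2
3  0  2  1  2  3
1  3  0  1  1  1
3  2  1  2  0  1
t=3: 0  3  2  1  0  1
2  3  0  3  2  0
0  2  2  1  3  2
3  0  2  1  2  3
1  3  0  1  1  1
3  2  1  2  0  1
t=4: 1  1  3  1  0  1
3  0  1  3  2  0
0  3  2  1  3  2
3  0  2  1  2  3
1  3  0  1  1  1
3  2  1  2  0  1
t=5: 1  2  3  1  0  1
3  0  1  3  2  0
0  3  2  1  3  2
3  0  2  1  2  3
1  3  0  1  1  1
3  2  1  2  0  1
t=6: 1  3  3  1  0  1
3  0  1  3  2  0
0  3  2  1  3  2
3  0  2  1  2  3
1  3  0  1  1  1
3  2  1  2  0  1
t=7: 2  1  0  2  0  1
3  1  2  3  2  0
0  3  2  1  3  2
3  0  2  1  2  3
1  3  0  1  1  1
3  2  1  2  0  1
t=8: 2  2  0  2  0  1
3  1  2  3  2  0
0  3  2  1  3  2
3  0  2  1  2  3
1  3  0  1  1  1
3  2  1  2  0  1
t=9: 2  3  0  2  0  1
3  1  2  3  2  0
0  3  2  1  3  2
3  0  2  1  2  3
1  3  0  1  1  1
3  2  1  2  0  1
t=10: 3  0  1  2  0  1
3  2  2  3  2  0
0  3  2  1  3  2
3  0  2  1  2  3
1  3  0  1  1  1
3  2  1  2  0  1
t=11: 3  1  1  2  0  1
3  2  2  3  2  0
0  3  2  1  3  2
3  0  2  1  2  3
1  3  0  1  1  1
3  2  1  2  0  1

58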